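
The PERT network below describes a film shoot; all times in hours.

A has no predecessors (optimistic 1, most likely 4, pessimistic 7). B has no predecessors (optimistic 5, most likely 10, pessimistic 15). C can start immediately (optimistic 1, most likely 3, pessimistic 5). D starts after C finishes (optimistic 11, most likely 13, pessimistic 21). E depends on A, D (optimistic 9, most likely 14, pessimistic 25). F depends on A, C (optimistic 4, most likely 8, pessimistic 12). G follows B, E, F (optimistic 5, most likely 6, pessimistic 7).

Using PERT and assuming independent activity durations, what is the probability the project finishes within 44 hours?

0.968

te_A = (1 + 4·4 + 7)/6 = 24/6 = 4; σ²_A = ((7−1)/6)² = 1.000
te_B = (5 + 4·10 + 15)/6 = 60/6 = 10; σ²_B = ((15−5)/6)² = 2.778
te_C = (1 + 4·3 + 5)/6 = 18/6 = 3; σ²_C = ((5−1)/6)² = 0.444
te_D = (11 + 4·13 + 21)/6 = 84/6 = 14; σ²_D = ((21−11)/6)² = 2.778
te_E = (9 + 4·14 + 25)/6 = 90/6 = 15; σ²_E = ((25−9)/6)² = 7.111
te_F = (4 + 4·8 + 12)/6 = 48/6 = 8; σ²_F = ((12−4)/6)² = 1.778
te_G = (5 + 4·6 + 7)/6 = 36/6 = 6; σ²_G = ((7−5)/6)² = 0.111

Forward pass:
ES_A = 0; EF_A = 4
ES_B = 0; EF_B = 10
ES_C = 0; EF_C = 3
ES_D = 3; EF_D = 3+14 = 17
ES_E = max(EF_A=4, EF_D=17) = 17; EF_E = 17+15 = 32
ES_F = max(EF_A=4, EF_C=3) = 4; EF_F = 4+8 = 12
ES_G = max(EF_B=10, EF_E=32, EF_F=12) = 32; EF_G = 32+6 = 38
Expected project duration μ = 38 hours. Critical path: C → D → E → G.

Variance along critical path = 0.444 + 2.778 + 7.111 + 0.111 = 10.444; σ = √10.444 = 3.232 hours.
Z = (44 − 38) / 3.232 = 1.857
P(T ≤ 44) = Φ(1.857) ≈ 0.968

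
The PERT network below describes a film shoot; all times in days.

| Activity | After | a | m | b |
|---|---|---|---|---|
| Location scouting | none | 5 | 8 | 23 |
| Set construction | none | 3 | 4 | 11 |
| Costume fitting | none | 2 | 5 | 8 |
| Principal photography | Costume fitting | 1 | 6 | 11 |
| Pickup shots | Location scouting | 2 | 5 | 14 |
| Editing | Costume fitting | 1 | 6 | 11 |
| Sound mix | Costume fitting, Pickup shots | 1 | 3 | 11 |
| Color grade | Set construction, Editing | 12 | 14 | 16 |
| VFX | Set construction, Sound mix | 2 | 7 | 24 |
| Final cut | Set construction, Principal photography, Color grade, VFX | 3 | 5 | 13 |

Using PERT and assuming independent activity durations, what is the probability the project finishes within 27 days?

te_Location scouting = (5 + 4·8 + 23)/6 = 60/6 = 10; σ²_Location scouting = ((23−5)/6)² = 9.000
te_Set construction = (3 + 4·4 + 11)/6 = 30/6 = 5; σ²_Set construction = ((11−3)/6)² = 1.778
te_Costume fitting = (2 + 4·5 + 8)/6 = 30/6 = 5; σ²_Costume fitting = ((8−2)/6)² = 1.000
te_Principal photography = (1 + 4·6 + 11)/6 = 36/6 = 6; σ²_Principal photography = ((11−1)/6)² = 2.778
te_Pickup shots = (2 + 4·5 + 14)/6 = 36/6 = 6; σ²_Pickup shots = ((14−2)/6)² = 4.000
te_Editing = (1 + 4·6 + 11)/6 = 36/6 = 6; σ²_Editing = ((11−1)/6)² = 2.778
te_Sound mix = (1 + 4·3 + 11)/6 = 24/6 = 4; σ²_Sound mix = ((11−1)/6)² = 2.778
te_Color grade = (12 + 4·14 + 16)/6 = 84/6 = 14; σ²_Color grade = ((16−12)/6)² = 0.444
te_VFX = (2 + 4·7 + 24)/6 = 54/6 = 9; σ²_VFX = ((24−2)/6)² = 13.444
te_Final cut = (3 + 4·5 + 13)/6 = 36/6 = 6; σ²_Final cut = ((13−3)/6)² = 2.778

Forward pass:
ES_Location scouting = 0; EF_Location scouting = 10
ES_Set construction = 0; EF_Set construction = 5
ES_Costume fitting = 0; EF_Costume fitting = 5
ES_Principal photography = 5; EF_Principal photography = 5+6 = 11
ES_Pickup shots = 10; EF_Pickup shots = 10+6 = 16
ES_Editing = 5; EF_Editing = 5+6 = 11
ES_Sound mix = max(EF_Costume fitting=5, EF_Pickup shots=16) = 16; EF_Sound mix = 16+4 = 20
ES_Color grade = max(EF_Set construction=5, EF_Editing=11) = 11; EF_Color grade = 11+14 = 25
ES_VFX = max(EF_Set construction=5, EF_Sound mix=20) = 20; EF_VFX = 20+9 = 29
ES_Final cut = max(EF_Set construction=5, EF_Principal photography=11, EF_Color grade=25, EF_VFX=29) = 29; EF_Final cut = 29+6 = 35
Expected project duration μ = 35 days. Critical path: Location scouting → Pickup shots → Sound mix → VFX → Final cut.

Variance along critical path = 9.000 + 4.000 + 2.778 + 13.444 + 2.778 = 32.000; σ = √32.000 = 5.657 days.
Z = (27 − 35) / 5.657 = -1.414
P(T ≤ 27) = Φ(-1.414) ≈ 0.079

0.079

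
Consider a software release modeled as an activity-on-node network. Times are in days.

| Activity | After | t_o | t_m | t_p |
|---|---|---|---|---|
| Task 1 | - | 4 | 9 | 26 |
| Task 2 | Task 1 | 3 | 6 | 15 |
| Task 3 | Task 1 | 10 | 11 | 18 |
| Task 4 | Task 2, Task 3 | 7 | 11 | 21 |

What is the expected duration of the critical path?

35 days

te_Task 1 = (4 + 4·9 + 26)/6 = 66/6 = 11
te_Task 2 = (3 + 4·6 + 15)/6 = 42/6 = 7
te_Task 3 = (10 + 4·11 + 18)/6 = 72/6 = 12
te_Task 4 = (7 + 4·11 + 21)/6 = 72/6 = 12

Forward pass:
ES_Task 1 = 0; EF_Task 1 = 11
ES_Task 2 = 11; EF_Task 2 = 11+7 = 18
ES_Task 3 = 11; EF_Task 3 = 11+12 = 23
ES_Task 4 = max(EF_Task 2=18, EF_Task 3=23) = 23; EF_Task 4 = 23+12 = 35
Expected project duration μ = 35 days. Critical path: Task 1 → Task 3 → Task 4.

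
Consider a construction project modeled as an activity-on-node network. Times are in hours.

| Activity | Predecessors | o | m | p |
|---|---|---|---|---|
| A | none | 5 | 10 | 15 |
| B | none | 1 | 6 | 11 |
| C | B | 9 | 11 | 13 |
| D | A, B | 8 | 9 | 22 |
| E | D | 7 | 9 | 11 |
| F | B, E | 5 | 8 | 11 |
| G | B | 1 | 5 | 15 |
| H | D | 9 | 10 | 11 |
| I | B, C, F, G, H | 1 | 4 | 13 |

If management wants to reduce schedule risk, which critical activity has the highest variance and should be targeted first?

te_A = (5 + 4·10 + 15)/6 = 60/6 = 10; σ²_A = ((15−5)/6)² = 2.778
te_B = (1 + 4·6 + 11)/6 = 36/6 = 6; σ²_B = ((11−1)/6)² = 2.778
te_C = (9 + 4·11 + 13)/6 = 66/6 = 11; σ²_C = ((13−9)/6)² = 0.444
te_D = (8 + 4·9 + 22)/6 = 66/6 = 11; σ²_D = ((22−8)/6)² = 5.444
te_E = (7 + 4·9 + 11)/6 = 54/6 = 9; σ²_E = ((11−7)/6)² = 0.444
te_F = (5 + 4·8 + 11)/6 = 48/6 = 8; σ²_F = ((11−5)/6)² = 1.000
te_G = (1 + 4·5 + 15)/6 = 36/6 = 6; σ²_G = ((15−1)/6)² = 5.444
te_H = (9 + 4·10 + 11)/6 = 60/6 = 10; σ²_H = ((11−9)/6)² = 0.111
te_I = (1 + 4·4 + 13)/6 = 30/6 = 5; σ²_I = ((13−1)/6)² = 4.000

Forward pass:
ES_A = 0; EF_A = 10
ES_B = 0; EF_B = 6
ES_C = 6; EF_C = 6+11 = 17
ES_D = max(EF_A=10, EF_B=6) = 10; EF_D = 10+11 = 21
ES_E = 21; EF_E = 21+9 = 30
ES_F = max(EF_B=6, EF_E=30) = 30; EF_F = 30+8 = 38
ES_G = 6; EF_G = 6+6 = 12
ES_H = 21; EF_H = 21+10 = 31
ES_I = max(EF_B=6, EF_C=17, EF_F=38, EF_G=12, EF_H=31) = 38; EF_I = 38+5 = 43
Expected project duration μ = 43 hours. Critical path: A → D → E → F → I.

Variances on critical path: σ²_A=2.778, σ²_D=5.444, σ²_E=0.444, σ²_F=1.000, σ²_I=4.000.
Largest is σ²_D = 5.444.

D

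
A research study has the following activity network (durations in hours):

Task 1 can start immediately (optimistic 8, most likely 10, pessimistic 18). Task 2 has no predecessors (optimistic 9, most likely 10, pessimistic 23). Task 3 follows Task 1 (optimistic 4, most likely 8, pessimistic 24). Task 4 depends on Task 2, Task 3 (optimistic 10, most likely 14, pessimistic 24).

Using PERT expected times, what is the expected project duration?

36 hours

te_Task 1 = (8 + 4·10 + 18)/6 = 66/6 = 11
te_Task 2 = (9 + 4·10 + 23)/6 = 72/6 = 12
te_Task 3 = (4 + 4·8 + 24)/6 = 60/6 = 10
te_Task 4 = (10 + 4·14 + 24)/6 = 90/6 = 15

Forward pass:
ES_Task 1 = 0; EF_Task 1 = 11
ES_Task 2 = 0; EF_Task 2 = 12
ES_Task 3 = 11; EF_Task 3 = 11+10 = 21
ES_Task 4 = max(EF_Task 2=12, EF_Task 3=21) = 21; EF_Task 4 = 21+15 = 36
Expected project duration μ = 36 hours. Critical path: Task 1 → Task 3 → Task 4.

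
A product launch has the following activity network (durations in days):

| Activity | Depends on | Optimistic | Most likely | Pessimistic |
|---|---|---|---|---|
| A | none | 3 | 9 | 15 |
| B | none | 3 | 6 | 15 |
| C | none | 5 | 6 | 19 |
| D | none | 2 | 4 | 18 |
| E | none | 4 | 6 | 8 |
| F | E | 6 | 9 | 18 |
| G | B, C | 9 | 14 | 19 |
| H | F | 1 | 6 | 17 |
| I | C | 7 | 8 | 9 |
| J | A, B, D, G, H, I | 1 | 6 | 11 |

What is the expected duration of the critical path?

te_A = (3 + 4·9 + 15)/6 = 54/6 = 9
te_B = (3 + 4·6 + 15)/6 = 42/6 = 7
te_C = (5 + 4·6 + 19)/6 = 48/6 = 8
te_D = (2 + 4·4 + 18)/6 = 36/6 = 6
te_E = (4 + 4·6 + 8)/6 = 36/6 = 6
te_F = (6 + 4·9 + 18)/6 = 60/6 = 10
te_G = (9 + 4·14 + 19)/6 = 84/6 = 14
te_H = (1 + 4·6 + 17)/6 = 42/6 = 7
te_I = (7 + 4·8 + 9)/6 = 48/6 = 8
te_J = (1 + 4·6 + 11)/6 = 36/6 = 6

Forward pass:
ES_A = 0; EF_A = 9
ES_B = 0; EF_B = 7
ES_C = 0; EF_C = 8
ES_D = 0; EF_D = 6
ES_E = 0; EF_E = 6
ES_F = 6; EF_F = 6+10 = 16
ES_G = max(EF_B=7, EF_C=8) = 8; EF_G = 8+14 = 22
ES_H = 16; EF_H = 16+7 = 23
ES_I = 8; EF_I = 8+8 = 16
ES_J = max(EF_A=9, EF_B=7, EF_D=6, EF_G=22, EF_H=23, EF_I=16) = 23; EF_J = 23+6 = 29
Expected project duration μ = 29 days. Critical path: E → F → H → J.

29 days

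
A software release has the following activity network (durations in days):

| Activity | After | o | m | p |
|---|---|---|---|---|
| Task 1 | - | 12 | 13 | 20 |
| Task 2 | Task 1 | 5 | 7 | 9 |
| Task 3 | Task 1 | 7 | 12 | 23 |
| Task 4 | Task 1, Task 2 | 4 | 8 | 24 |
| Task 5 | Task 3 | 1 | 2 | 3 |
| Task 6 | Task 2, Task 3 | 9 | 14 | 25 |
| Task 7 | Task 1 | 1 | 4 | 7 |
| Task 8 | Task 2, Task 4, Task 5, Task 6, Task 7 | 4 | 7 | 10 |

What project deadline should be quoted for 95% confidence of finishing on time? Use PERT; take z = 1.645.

55.8 days

te_Task 1 = (12 + 4·13 + 20)/6 = 84/6 = 14; σ²_Task 1 = ((20−12)/6)² = 1.778
te_Task 2 = (5 + 4·7 + 9)/6 = 42/6 = 7; σ²_Task 2 = ((9−5)/6)² = 0.444
te_Task 3 = (7 + 4·12 + 23)/6 = 78/6 = 13; σ²_Task 3 = ((23−7)/6)² = 7.111
te_Task 4 = (4 + 4·8 + 24)/6 = 60/6 = 10; σ²_Task 4 = ((24−4)/6)² = 11.111
te_Task 5 = (1 + 4·2 + 3)/6 = 12/6 = 2; σ²_Task 5 = ((3−1)/6)² = 0.111
te_Task 6 = (9 + 4·14 + 25)/6 = 90/6 = 15; σ²_Task 6 = ((25−9)/6)² = 7.111
te_Task 7 = (1 + 4·4 + 7)/6 = 24/6 = 4; σ²_Task 7 = ((7−1)/6)² = 1.000
te_Task 8 = (4 + 4·7 + 10)/6 = 42/6 = 7; σ²_Task 8 = ((10−4)/6)² = 1.000

Forward pass:
ES_Task 1 = 0; EF_Task 1 = 14
ES_Task 2 = 14; EF_Task 2 = 14+7 = 21
ES_Task 3 = 14; EF_Task 3 = 14+13 = 27
ES_Task 4 = max(EF_Task 1=14, EF_Task 2=21) = 21; EF_Task 4 = 21+10 = 31
ES_Task 5 = 27; EF_Task 5 = 27+2 = 29
ES_Task 6 = max(EF_Task 2=21, EF_Task 3=27) = 27; EF_Task 6 = 27+15 = 42
ES_Task 7 = 14; EF_Task 7 = 14+4 = 18
ES_Task 8 = max(EF_Task 2=21, EF_Task 4=31, EF_Task 5=29, EF_Task 6=42, EF_Task 7=18) = 42; EF_Task 8 = 42+7 = 49
Expected project duration μ = 49 days. Critical path: Task 1 → Task 3 → Task 6 → Task 8.

Variance along critical path = 1.778 + 7.111 + 7.111 + 1.000 = 17.000; σ = 4.123 days.
D = μ + z·σ = 49 + 1.645·4.123 = 55.8 days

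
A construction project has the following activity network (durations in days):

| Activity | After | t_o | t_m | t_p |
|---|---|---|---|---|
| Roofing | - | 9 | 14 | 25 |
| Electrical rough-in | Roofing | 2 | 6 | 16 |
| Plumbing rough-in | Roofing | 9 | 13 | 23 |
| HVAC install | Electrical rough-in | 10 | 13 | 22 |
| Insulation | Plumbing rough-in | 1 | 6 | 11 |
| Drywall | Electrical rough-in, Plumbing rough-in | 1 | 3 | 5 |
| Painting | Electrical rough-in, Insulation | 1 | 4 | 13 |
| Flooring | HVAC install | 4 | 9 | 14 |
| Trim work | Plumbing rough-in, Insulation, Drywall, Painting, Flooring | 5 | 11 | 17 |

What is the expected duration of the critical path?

te_Roofing = (9 + 4·14 + 25)/6 = 90/6 = 15
te_Electrical rough-in = (2 + 4·6 + 16)/6 = 42/6 = 7
te_Plumbing rough-in = (9 + 4·13 + 23)/6 = 84/6 = 14
te_HVAC install = (10 + 4·13 + 22)/6 = 84/6 = 14
te_Insulation = (1 + 4·6 + 11)/6 = 36/6 = 6
te_Drywall = (1 + 4·3 + 5)/6 = 18/6 = 3
te_Painting = (1 + 4·4 + 13)/6 = 30/6 = 5
te_Flooring = (4 + 4·9 + 14)/6 = 54/6 = 9
te_Trim work = (5 + 4·11 + 17)/6 = 66/6 = 11

Forward pass:
ES_Roofing = 0; EF_Roofing = 15
ES_Electrical rough-in = 15; EF_Electrical rough-in = 15+7 = 22
ES_Plumbing rough-in = 15; EF_Plumbing rough-in = 15+14 = 29
ES_HVAC install = 22; EF_HVAC install = 22+14 = 36
ES_Insulation = 29; EF_Insulation = 29+6 = 35
ES_Drywall = max(EF_Electrical rough-in=22, EF_Plumbing rough-in=29) = 29; EF_Drywall = 29+3 = 32
ES_Painting = max(EF_Electrical rough-in=22, EF_Insulation=35) = 35; EF_Painting = 35+5 = 40
ES_Flooring = 36; EF_Flooring = 36+9 = 45
ES_Trim work = max(EF_Plumbing rough-in=29, EF_Insulation=35, EF_Drywall=32, EF_Painting=40, EF_Flooring=45) = 45; EF_Trim work = 45+11 = 56
Expected project duration μ = 56 days. Critical path: Roofing → Electrical rough-in → HVAC install → Flooring → Trim work.

56 days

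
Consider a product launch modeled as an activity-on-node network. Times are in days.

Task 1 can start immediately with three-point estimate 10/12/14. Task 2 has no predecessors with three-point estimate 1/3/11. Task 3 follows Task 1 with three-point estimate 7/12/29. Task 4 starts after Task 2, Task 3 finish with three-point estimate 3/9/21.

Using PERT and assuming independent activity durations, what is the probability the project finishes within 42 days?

te_Task 1 = (10 + 4·12 + 14)/6 = 72/6 = 12; σ²_Task 1 = ((14−10)/6)² = 0.444
te_Task 2 = (1 + 4·3 + 11)/6 = 24/6 = 4; σ²_Task 2 = ((11−1)/6)² = 2.778
te_Task 3 = (7 + 4·12 + 29)/6 = 84/6 = 14; σ²_Task 3 = ((29−7)/6)² = 13.444
te_Task 4 = (3 + 4·9 + 21)/6 = 60/6 = 10; σ²_Task 4 = ((21−3)/6)² = 9.000

Forward pass:
ES_Task 1 = 0; EF_Task 1 = 12
ES_Task 2 = 0; EF_Task 2 = 4
ES_Task 3 = 12; EF_Task 3 = 12+14 = 26
ES_Task 4 = max(EF_Task 2=4, EF_Task 3=26) = 26; EF_Task 4 = 26+10 = 36
Expected project duration μ = 36 days. Critical path: Task 1 → Task 3 → Task 4.

Variance along critical path = 0.444 + 13.444 + 9.000 = 22.889; σ = √22.889 = 4.784 days.
Z = (42 − 36) / 4.784 = 1.254
P(T ≤ 42) = Φ(1.254) ≈ 0.895

0.895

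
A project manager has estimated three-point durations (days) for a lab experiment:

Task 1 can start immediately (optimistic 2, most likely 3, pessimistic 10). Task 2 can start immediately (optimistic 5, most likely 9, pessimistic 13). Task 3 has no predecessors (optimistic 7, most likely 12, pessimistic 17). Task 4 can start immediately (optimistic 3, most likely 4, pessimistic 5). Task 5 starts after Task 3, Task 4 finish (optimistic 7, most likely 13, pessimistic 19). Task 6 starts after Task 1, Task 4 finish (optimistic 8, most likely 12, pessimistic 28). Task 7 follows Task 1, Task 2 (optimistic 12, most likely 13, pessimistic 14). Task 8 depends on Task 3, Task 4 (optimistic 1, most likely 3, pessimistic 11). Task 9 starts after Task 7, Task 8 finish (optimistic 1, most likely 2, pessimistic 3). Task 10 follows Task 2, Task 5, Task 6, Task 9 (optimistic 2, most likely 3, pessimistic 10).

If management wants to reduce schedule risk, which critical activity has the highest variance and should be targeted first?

te_Task 1 = (2 + 4·3 + 10)/6 = 24/6 = 4; σ²_Task 1 = ((10−2)/6)² = 1.778
te_Task 2 = (5 + 4·9 + 13)/6 = 54/6 = 9; σ²_Task 2 = ((13−5)/6)² = 1.778
te_Task 3 = (7 + 4·12 + 17)/6 = 72/6 = 12; σ²_Task 3 = ((17−7)/6)² = 2.778
te_Task 4 = (3 + 4·4 + 5)/6 = 24/6 = 4; σ²_Task 4 = ((5−3)/6)² = 0.111
te_Task 5 = (7 + 4·13 + 19)/6 = 78/6 = 13; σ²_Task 5 = ((19−7)/6)² = 4.000
te_Task 6 = (8 + 4·12 + 28)/6 = 84/6 = 14; σ²_Task 6 = ((28−8)/6)² = 11.111
te_Task 7 = (12 + 4·13 + 14)/6 = 78/6 = 13; σ²_Task 7 = ((14−12)/6)² = 0.111
te_Task 8 = (1 + 4·3 + 11)/6 = 24/6 = 4; σ²_Task 8 = ((11−1)/6)² = 2.778
te_Task 9 = (1 + 4·2 + 3)/6 = 12/6 = 2; σ²_Task 9 = ((3−1)/6)² = 0.111
te_Task 10 = (2 + 4·3 + 10)/6 = 24/6 = 4; σ²_Task 10 = ((10−2)/6)² = 1.778

Forward pass:
ES_Task 1 = 0; EF_Task 1 = 4
ES_Task 2 = 0; EF_Task 2 = 9
ES_Task 3 = 0; EF_Task 3 = 12
ES_Task 4 = 0; EF_Task 4 = 4
ES_Task 5 = max(EF_Task 3=12, EF_Task 4=4) = 12; EF_Task 5 = 12+13 = 25
ES_Task 6 = max(EF_Task 1=4, EF_Task 4=4) = 4; EF_Task 6 = 4+14 = 18
ES_Task 7 = max(EF_Task 1=4, EF_Task 2=9) = 9; EF_Task 7 = 9+13 = 22
ES_Task 8 = max(EF_Task 3=12, EF_Task 4=4) = 12; EF_Task 8 = 12+4 = 16
ES_Task 9 = max(EF_Task 7=22, EF_Task 8=16) = 22; EF_Task 9 = 22+2 = 24
ES_Task 10 = max(EF_Task 2=9, EF_Task 5=25, EF_Task 6=18, EF_Task 9=24) = 25; EF_Task 10 = 25+4 = 29
Expected project duration μ = 29 days. Critical path: Task 3 → Task 5 → Task 10.

Variances on critical path: σ²_Task 3=2.778, σ²_Task 5=4.000, σ²_Task 10=1.778.
Largest is σ²_Task 5 = 4.000.

Task 5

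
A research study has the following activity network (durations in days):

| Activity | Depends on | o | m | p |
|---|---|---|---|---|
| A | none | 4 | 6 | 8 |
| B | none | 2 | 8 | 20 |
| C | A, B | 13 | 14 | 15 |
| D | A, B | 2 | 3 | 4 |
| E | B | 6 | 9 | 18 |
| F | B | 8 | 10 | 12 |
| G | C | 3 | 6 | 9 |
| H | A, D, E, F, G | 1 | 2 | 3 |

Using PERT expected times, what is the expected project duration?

31 days

te_A = (4 + 4·6 + 8)/6 = 36/6 = 6
te_B = (2 + 4·8 + 20)/6 = 54/6 = 9
te_C = (13 + 4·14 + 15)/6 = 84/6 = 14
te_D = (2 + 4·3 + 4)/6 = 18/6 = 3
te_E = (6 + 4·9 + 18)/6 = 60/6 = 10
te_F = (8 + 4·10 + 12)/6 = 60/6 = 10
te_G = (3 + 4·6 + 9)/6 = 36/6 = 6
te_H = (1 + 4·2 + 3)/6 = 12/6 = 2

Forward pass:
ES_A = 0; EF_A = 6
ES_B = 0; EF_B = 9
ES_C = max(EF_A=6, EF_B=9) = 9; EF_C = 9+14 = 23
ES_D = max(EF_A=6, EF_B=9) = 9; EF_D = 9+3 = 12
ES_E = 9; EF_E = 9+10 = 19
ES_F = 9; EF_F = 9+10 = 19
ES_G = 23; EF_G = 23+6 = 29
ES_H = max(EF_A=6, EF_D=12, EF_E=19, EF_F=19, EF_G=29) = 29; EF_H = 29+2 = 31
Expected project duration μ = 31 days. Critical path: B → C → G → H.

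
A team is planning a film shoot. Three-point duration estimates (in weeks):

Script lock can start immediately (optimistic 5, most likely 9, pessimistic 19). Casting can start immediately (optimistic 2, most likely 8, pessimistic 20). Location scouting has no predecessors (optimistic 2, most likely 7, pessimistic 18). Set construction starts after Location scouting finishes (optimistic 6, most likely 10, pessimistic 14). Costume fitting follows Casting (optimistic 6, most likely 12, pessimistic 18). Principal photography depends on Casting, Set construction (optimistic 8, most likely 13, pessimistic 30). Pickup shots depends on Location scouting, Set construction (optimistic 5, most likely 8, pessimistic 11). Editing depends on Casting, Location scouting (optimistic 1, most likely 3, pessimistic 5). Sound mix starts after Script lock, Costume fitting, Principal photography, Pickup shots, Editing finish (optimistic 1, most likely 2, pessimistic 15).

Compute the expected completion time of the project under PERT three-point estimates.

37 weeks

te_Script lock = (5 + 4·9 + 19)/6 = 60/6 = 10
te_Casting = (2 + 4·8 + 20)/6 = 54/6 = 9
te_Location scouting = (2 + 4·7 + 18)/6 = 48/6 = 8
te_Set construction = (6 + 4·10 + 14)/6 = 60/6 = 10
te_Costume fitting = (6 + 4·12 + 18)/6 = 72/6 = 12
te_Principal photography = (8 + 4·13 + 30)/6 = 90/6 = 15
te_Pickup shots = (5 + 4·8 + 11)/6 = 48/6 = 8
te_Editing = (1 + 4·3 + 5)/6 = 18/6 = 3
te_Sound mix = (1 + 4·2 + 15)/6 = 24/6 = 4

Forward pass:
ES_Script lock = 0; EF_Script lock = 10
ES_Casting = 0; EF_Casting = 9
ES_Location scouting = 0; EF_Location scouting = 8
ES_Set construction = 8; EF_Set construction = 8+10 = 18
ES_Costume fitting = 9; EF_Costume fitting = 9+12 = 21
ES_Principal photography = max(EF_Casting=9, EF_Set construction=18) = 18; EF_Principal photography = 18+15 = 33
ES_Pickup shots = max(EF_Location scouting=8, EF_Set construction=18) = 18; EF_Pickup shots = 18+8 = 26
ES_Editing = max(EF_Casting=9, EF_Location scouting=8) = 9; EF_Editing = 9+3 = 12
ES_Sound mix = max(EF_Script lock=10, EF_Costume fitting=21, EF_Principal photography=33, EF_Pickup shots=26, EF_Editing=12) = 33; EF_Sound mix = 33+4 = 37
Expected project duration μ = 37 weeks. Critical path: Location scouting → Set construction → Principal photography → Sound mix.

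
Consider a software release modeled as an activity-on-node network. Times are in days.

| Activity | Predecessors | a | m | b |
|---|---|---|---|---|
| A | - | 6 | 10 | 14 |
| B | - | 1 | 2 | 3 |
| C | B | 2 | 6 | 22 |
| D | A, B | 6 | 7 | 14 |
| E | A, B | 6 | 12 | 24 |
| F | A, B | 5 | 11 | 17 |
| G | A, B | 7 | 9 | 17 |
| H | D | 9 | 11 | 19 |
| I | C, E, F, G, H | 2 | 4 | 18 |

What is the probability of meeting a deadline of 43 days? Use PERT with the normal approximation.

0.972

te_A = (6 + 4·10 + 14)/6 = 60/6 = 10; σ²_A = ((14−6)/6)² = 1.778
te_B = (1 + 4·2 + 3)/6 = 12/6 = 2; σ²_B = ((3−1)/6)² = 0.111
te_C = (2 + 4·6 + 22)/6 = 48/6 = 8; σ²_C = ((22−2)/6)² = 11.111
te_D = (6 + 4·7 + 14)/6 = 48/6 = 8; σ²_D = ((14−6)/6)² = 1.778
te_E = (6 + 4·12 + 24)/6 = 78/6 = 13; σ²_E = ((24−6)/6)² = 9.000
te_F = (5 + 4·11 + 17)/6 = 66/6 = 11; σ²_F = ((17−5)/6)² = 4.000
te_G = (7 + 4·9 + 17)/6 = 60/6 = 10; σ²_G = ((17−7)/6)² = 2.778
te_H = (9 + 4·11 + 19)/6 = 72/6 = 12; σ²_H = ((19−9)/6)² = 2.778
te_I = (2 + 4·4 + 18)/6 = 36/6 = 6; σ²_I = ((18−2)/6)² = 7.111

Forward pass:
ES_A = 0; EF_A = 10
ES_B = 0; EF_B = 2
ES_C = 2; EF_C = 2+8 = 10
ES_D = max(EF_A=10, EF_B=2) = 10; EF_D = 10+8 = 18
ES_E = max(EF_A=10, EF_B=2) = 10; EF_E = 10+13 = 23
ES_F = max(EF_A=10, EF_B=2) = 10; EF_F = 10+11 = 21
ES_G = max(EF_A=10, EF_B=2) = 10; EF_G = 10+10 = 20
ES_H = 18; EF_H = 18+12 = 30
ES_I = max(EF_C=10, EF_E=23, EF_F=21, EF_G=20, EF_H=30) = 30; EF_I = 30+6 = 36
Expected project duration μ = 36 days. Critical path: A → D → H → I.

Variance along critical path = 1.778 + 1.778 + 2.778 + 7.111 = 13.444; σ = √13.444 = 3.667 days.
Z = (43 − 36) / 3.667 = 1.909
P(T ≤ 43) = Φ(1.909) ≈ 0.972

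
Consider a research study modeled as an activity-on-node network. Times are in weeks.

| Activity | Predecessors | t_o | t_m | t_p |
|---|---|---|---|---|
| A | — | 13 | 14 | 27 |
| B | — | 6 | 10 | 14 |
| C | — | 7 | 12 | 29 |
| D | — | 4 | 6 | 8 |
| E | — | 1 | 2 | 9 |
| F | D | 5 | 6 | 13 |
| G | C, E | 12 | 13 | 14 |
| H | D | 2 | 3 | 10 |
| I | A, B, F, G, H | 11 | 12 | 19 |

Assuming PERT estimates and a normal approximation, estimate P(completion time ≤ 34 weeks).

te_A = (13 + 4·14 + 27)/6 = 96/6 = 16; σ²_A = ((27−13)/6)² = 5.444
te_B = (6 + 4·10 + 14)/6 = 60/6 = 10; σ²_B = ((14−6)/6)² = 1.778
te_C = (7 + 4·12 + 29)/6 = 84/6 = 14; σ²_C = ((29−7)/6)² = 13.444
te_D = (4 + 4·6 + 8)/6 = 36/6 = 6; σ²_D = ((8−4)/6)² = 0.444
te_E = (1 + 4·2 + 9)/6 = 18/6 = 3; σ²_E = ((9−1)/6)² = 1.778
te_F = (5 + 4·6 + 13)/6 = 42/6 = 7; σ²_F = ((13−5)/6)² = 1.778
te_G = (12 + 4·13 + 14)/6 = 78/6 = 13; σ²_G = ((14−12)/6)² = 0.111
te_H = (2 + 4·3 + 10)/6 = 24/6 = 4; σ²_H = ((10−2)/6)² = 1.778
te_I = (11 + 4·12 + 19)/6 = 78/6 = 13; σ²_I = ((19−11)/6)² = 1.778

Forward pass:
ES_A = 0; EF_A = 16
ES_B = 0; EF_B = 10
ES_C = 0; EF_C = 14
ES_D = 0; EF_D = 6
ES_E = 0; EF_E = 3
ES_F = 6; EF_F = 6+7 = 13
ES_G = max(EF_C=14, EF_E=3) = 14; EF_G = 14+13 = 27
ES_H = 6; EF_H = 6+4 = 10
ES_I = max(EF_A=16, EF_B=10, EF_F=13, EF_G=27, EF_H=10) = 27; EF_I = 27+13 = 40
Expected project duration μ = 40 weeks. Critical path: C → G → I.

Variance along critical path = 13.444 + 0.111 + 1.778 = 15.333; σ = √15.333 = 3.916 weeks.
Z = (34 − 40) / 3.916 = -1.532
P(T ≤ 34) = Φ(-1.532) ≈ 0.063

0.063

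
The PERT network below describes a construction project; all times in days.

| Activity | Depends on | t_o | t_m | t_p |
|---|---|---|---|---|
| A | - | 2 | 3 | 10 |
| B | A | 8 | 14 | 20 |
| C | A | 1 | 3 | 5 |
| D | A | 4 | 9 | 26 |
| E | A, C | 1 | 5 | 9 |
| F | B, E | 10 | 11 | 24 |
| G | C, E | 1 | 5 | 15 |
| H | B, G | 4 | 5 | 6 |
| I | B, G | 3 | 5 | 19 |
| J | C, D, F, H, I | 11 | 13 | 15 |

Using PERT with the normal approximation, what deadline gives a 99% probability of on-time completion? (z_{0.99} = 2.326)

te_A = (2 + 4·3 + 10)/6 = 24/6 = 4; σ²_A = ((10−2)/6)² = 1.778
te_B = (8 + 4·14 + 20)/6 = 84/6 = 14; σ²_B = ((20−8)/6)² = 4.000
te_C = (1 + 4·3 + 5)/6 = 18/6 = 3; σ²_C = ((5−1)/6)² = 0.444
te_D = (4 + 4·9 + 26)/6 = 66/6 = 11; σ²_D = ((26−4)/6)² = 13.444
te_E = (1 + 4·5 + 9)/6 = 30/6 = 5; σ²_E = ((9−1)/6)² = 1.778
te_F = (10 + 4·11 + 24)/6 = 78/6 = 13; σ²_F = ((24−10)/6)² = 5.444
te_G = (1 + 4·5 + 15)/6 = 36/6 = 6; σ²_G = ((15−1)/6)² = 5.444
te_H = (4 + 4·5 + 6)/6 = 30/6 = 5; σ²_H = ((6−4)/6)² = 0.111
te_I = (3 + 4·5 + 19)/6 = 42/6 = 7; σ²_I = ((19−3)/6)² = 7.111
te_J = (11 + 4·13 + 15)/6 = 78/6 = 13; σ²_J = ((15−11)/6)² = 0.444

Forward pass:
ES_A = 0; EF_A = 4
ES_B = 4; EF_B = 4+14 = 18
ES_C = 4; EF_C = 4+3 = 7
ES_D = 4; EF_D = 4+11 = 15
ES_E = max(EF_A=4, EF_C=7) = 7; EF_E = 7+5 = 12
ES_F = max(EF_B=18, EF_E=12) = 18; EF_F = 18+13 = 31
ES_G = max(EF_C=7, EF_E=12) = 12; EF_G = 12+6 = 18
ES_H = max(EF_B=18, EF_G=18) = 18; EF_H = 18+5 = 23
ES_I = max(EF_B=18, EF_G=18) = 18; EF_I = 18+7 = 25
ES_J = max(EF_C=7, EF_D=15, EF_F=31, EF_H=23, EF_I=25) = 31; EF_J = 31+13 = 44
Expected project duration μ = 44 days. Critical path: A → B → F → J.

Variance along critical path = 1.778 + 4.000 + 5.444 + 0.444 = 11.667; σ = 3.416 days.
D = μ + z·σ = 44 + 2.326·3.416 = 51.9 days

51.9 days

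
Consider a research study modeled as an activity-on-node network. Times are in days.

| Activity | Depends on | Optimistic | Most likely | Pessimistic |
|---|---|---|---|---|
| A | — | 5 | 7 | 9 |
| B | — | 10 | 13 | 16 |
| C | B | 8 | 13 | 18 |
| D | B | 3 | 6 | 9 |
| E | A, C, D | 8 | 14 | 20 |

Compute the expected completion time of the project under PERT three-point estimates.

40 days

te_A = (5 + 4·7 + 9)/6 = 42/6 = 7
te_B = (10 + 4·13 + 16)/6 = 78/6 = 13
te_C = (8 + 4·13 + 18)/6 = 78/6 = 13
te_D = (3 + 4·6 + 9)/6 = 36/6 = 6
te_E = (8 + 4·14 + 20)/6 = 84/6 = 14

Forward pass:
ES_A = 0; EF_A = 7
ES_B = 0; EF_B = 13
ES_C = 13; EF_C = 13+13 = 26
ES_D = 13; EF_D = 13+6 = 19
ES_E = max(EF_A=7, EF_C=26, EF_D=19) = 26; EF_E = 26+14 = 40
Expected project duration μ = 40 days. Critical path: B → C → E.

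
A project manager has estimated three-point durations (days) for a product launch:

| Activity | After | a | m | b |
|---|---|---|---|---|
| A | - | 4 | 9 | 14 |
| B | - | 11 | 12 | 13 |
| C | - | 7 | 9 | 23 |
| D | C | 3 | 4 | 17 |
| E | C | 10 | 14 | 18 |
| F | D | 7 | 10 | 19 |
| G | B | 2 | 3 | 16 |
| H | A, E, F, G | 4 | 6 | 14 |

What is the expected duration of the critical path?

te_A = (4 + 4·9 + 14)/6 = 54/6 = 9
te_B = (11 + 4·12 + 13)/6 = 72/6 = 12
te_C = (7 + 4·9 + 23)/6 = 66/6 = 11
te_D = (3 + 4·4 + 17)/6 = 36/6 = 6
te_E = (10 + 4·14 + 18)/6 = 84/6 = 14
te_F = (7 + 4·10 + 19)/6 = 66/6 = 11
te_G = (2 + 4·3 + 16)/6 = 30/6 = 5
te_H = (4 + 4·6 + 14)/6 = 42/6 = 7

Forward pass:
ES_A = 0; EF_A = 9
ES_B = 0; EF_B = 12
ES_C = 0; EF_C = 11
ES_D = 11; EF_D = 11+6 = 17
ES_E = 11; EF_E = 11+14 = 25
ES_F = 17; EF_F = 17+11 = 28
ES_G = 12; EF_G = 12+5 = 17
ES_H = max(EF_A=9, EF_E=25, EF_F=28, EF_G=17) = 28; EF_H = 28+7 = 35
Expected project duration μ = 35 days. Critical path: C → D → F → H.

35 days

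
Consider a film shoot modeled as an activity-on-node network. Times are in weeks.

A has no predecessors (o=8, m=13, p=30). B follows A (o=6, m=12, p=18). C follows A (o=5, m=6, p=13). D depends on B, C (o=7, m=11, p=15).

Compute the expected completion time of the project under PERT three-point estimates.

38 weeks

te_A = (8 + 4·13 + 30)/6 = 90/6 = 15
te_B = (6 + 4·12 + 18)/6 = 72/6 = 12
te_C = (5 + 4·6 + 13)/6 = 42/6 = 7
te_D = (7 + 4·11 + 15)/6 = 66/6 = 11

Forward pass:
ES_A = 0; EF_A = 15
ES_B = 15; EF_B = 15+12 = 27
ES_C = 15; EF_C = 15+7 = 22
ES_D = max(EF_B=27, EF_C=22) = 27; EF_D = 27+11 = 38
Expected project duration μ = 38 weeks. Critical path: A → B → D.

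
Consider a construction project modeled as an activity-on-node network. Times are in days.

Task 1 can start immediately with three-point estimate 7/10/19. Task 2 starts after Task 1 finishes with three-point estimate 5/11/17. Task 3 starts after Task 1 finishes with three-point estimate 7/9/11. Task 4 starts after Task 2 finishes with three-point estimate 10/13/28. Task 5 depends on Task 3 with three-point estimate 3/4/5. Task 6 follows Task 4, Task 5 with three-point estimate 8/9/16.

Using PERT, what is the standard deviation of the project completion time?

te_Task 1 = (7 + 4·10 + 19)/6 = 66/6 = 11; σ²_Task 1 = ((19−7)/6)² = 4.000
te_Task 2 = (5 + 4·11 + 17)/6 = 66/6 = 11; σ²_Task 2 = ((17−5)/6)² = 4.000
te_Task 3 = (7 + 4·9 + 11)/6 = 54/6 = 9; σ²_Task 3 = ((11−7)/6)² = 0.444
te_Task 4 = (10 + 4·13 + 28)/6 = 90/6 = 15; σ²_Task 4 = ((28−10)/6)² = 9.000
te_Task 5 = (3 + 4·4 + 5)/6 = 24/6 = 4; σ²_Task 5 = ((5−3)/6)² = 0.111
te_Task 6 = (8 + 4·9 + 16)/6 = 60/6 = 10; σ²_Task 6 = ((16−8)/6)² = 1.778

Forward pass:
ES_Task 1 = 0; EF_Task 1 = 11
ES_Task 2 = 11; EF_Task 2 = 11+11 = 22
ES_Task 3 = 11; EF_Task 3 = 11+9 = 20
ES_Task 4 = 22; EF_Task 4 = 22+15 = 37
ES_Task 5 = 20; EF_Task 5 = 20+4 = 24
ES_Task 6 = max(EF_Task 4=37, EF_Task 5=24) = 37; EF_Task 6 = 37+10 = 47
Expected project duration μ = 47 days. Critical path: Task 1 → Task 2 → Task 4 → Task 6.

Variance along critical path = 4.000 + 4.000 + 9.000 + 1.778 = 18.778
σ = √18.778 = 4.333 days

4.33 days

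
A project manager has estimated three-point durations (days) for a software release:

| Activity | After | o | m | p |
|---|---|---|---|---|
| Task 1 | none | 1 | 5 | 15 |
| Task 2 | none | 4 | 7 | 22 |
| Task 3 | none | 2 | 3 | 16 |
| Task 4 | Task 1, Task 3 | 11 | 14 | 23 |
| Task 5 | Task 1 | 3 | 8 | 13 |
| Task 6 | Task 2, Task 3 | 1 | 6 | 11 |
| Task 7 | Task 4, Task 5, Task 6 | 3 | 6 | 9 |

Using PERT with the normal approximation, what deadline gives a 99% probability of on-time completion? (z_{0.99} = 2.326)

34.5 days

te_Task 1 = (1 + 4·5 + 15)/6 = 36/6 = 6; σ²_Task 1 = ((15−1)/6)² = 5.444
te_Task 2 = (4 + 4·7 + 22)/6 = 54/6 = 9; σ²_Task 2 = ((22−4)/6)² = 9.000
te_Task 3 = (2 + 4·3 + 16)/6 = 30/6 = 5; σ²_Task 3 = ((16−2)/6)² = 5.444
te_Task 4 = (11 + 4·14 + 23)/6 = 90/6 = 15; σ²_Task 4 = ((23−11)/6)² = 4.000
te_Task 5 = (3 + 4·8 + 13)/6 = 48/6 = 8; σ²_Task 5 = ((13−3)/6)² = 2.778
te_Task 6 = (1 + 4·6 + 11)/6 = 36/6 = 6; σ²_Task 6 = ((11−1)/6)² = 2.778
te_Task 7 = (3 + 4·6 + 9)/6 = 36/6 = 6; σ²_Task 7 = ((9−3)/6)² = 1.000

Forward pass:
ES_Task 1 = 0; EF_Task 1 = 6
ES_Task 2 = 0; EF_Task 2 = 9
ES_Task 3 = 0; EF_Task 3 = 5
ES_Task 4 = max(EF_Task 1=6, EF_Task 3=5) = 6; EF_Task 4 = 6+15 = 21
ES_Task 5 = 6; EF_Task 5 = 6+8 = 14
ES_Task 6 = max(EF_Task 2=9, EF_Task 3=5) = 9; EF_Task 6 = 9+6 = 15
ES_Task 7 = max(EF_Task 4=21, EF_Task 5=14, EF_Task 6=15) = 21; EF_Task 7 = 21+6 = 27
Expected project duration μ = 27 days. Critical path: Task 1 → Task 4 → Task 7.

Variance along critical path = 5.444 + 4.000 + 1.000 = 10.444; σ = 3.232 days.
D = μ + z·σ = 27 + 2.326·3.232 = 34.5 days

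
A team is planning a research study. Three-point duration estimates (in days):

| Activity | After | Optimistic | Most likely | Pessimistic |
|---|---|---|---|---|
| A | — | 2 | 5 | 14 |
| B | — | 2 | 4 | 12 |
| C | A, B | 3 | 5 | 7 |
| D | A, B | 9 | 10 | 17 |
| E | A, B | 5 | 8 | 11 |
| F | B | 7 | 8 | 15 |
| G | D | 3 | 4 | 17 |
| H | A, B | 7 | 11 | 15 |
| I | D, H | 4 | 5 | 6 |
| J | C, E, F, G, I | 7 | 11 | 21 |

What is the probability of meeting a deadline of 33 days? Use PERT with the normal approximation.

0.312

te_A = (2 + 4·5 + 14)/6 = 36/6 = 6; σ²_A = ((14−2)/6)² = 4.000
te_B = (2 + 4·4 + 12)/6 = 30/6 = 5; σ²_B = ((12−2)/6)² = 2.778
te_C = (3 + 4·5 + 7)/6 = 30/6 = 5; σ²_C = ((7−3)/6)² = 0.444
te_D = (9 + 4·10 + 17)/6 = 66/6 = 11; σ²_D = ((17−9)/6)² = 1.778
te_E = (5 + 4·8 + 11)/6 = 48/6 = 8; σ²_E = ((11−5)/6)² = 1.000
te_F = (7 + 4·8 + 15)/6 = 54/6 = 9; σ²_F = ((15−7)/6)² = 1.778
te_G = (3 + 4·4 + 17)/6 = 36/6 = 6; σ²_G = ((17−3)/6)² = 5.444
te_H = (7 + 4·11 + 15)/6 = 66/6 = 11; σ²_H = ((15−7)/6)² = 1.778
te_I = (4 + 4·5 + 6)/6 = 30/6 = 5; σ²_I = ((6−4)/6)² = 0.111
te_J = (7 + 4·11 + 21)/6 = 72/6 = 12; σ²_J = ((21−7)/6)² = 5.444

Forward pass:
ES_A = 0; EF_A = 6
ES_B = 0; EF_B = 5
ES_C = max(EF_A=6, EF_B=5) = 6; EF_C = 6+5 = 11
ES_D = max(EF_A=6, EF_B=5) = 6; EF_D = 6+11 = 17
ES_E = max(EF_A=6, EF_B=5) = 6; EF_E = 6+8 = 14
ES_F = 5; EF_F = 5+9 = 14
ES_G = 17; EF_G = 17+6 = 23
ES_H = max(EF_A=6, EF_B=5) = 6; EF_H = 6+11 = 17
ES_I = max(EF_D=17, EF_H=17) = 17; EF_I = 17+5 = 22
ES_J = max(EF_C=11, EF_E=14, EF_F=14, EF_G=23, EF_I=22) = 23; EF_J = 23+12 = 35
Expected project duration μ = 35 days. Critical path: A → D → G → J.

Variance along critical path = 4.000 + 1.778 + 5.444 + 5.444 = 16.667; σ = √16.667 = 4.082 days.
Z = (33 − 35) / 4.082 = -0.490
P(T ≤ 33) = Φ(-0.490) ≈ 0.312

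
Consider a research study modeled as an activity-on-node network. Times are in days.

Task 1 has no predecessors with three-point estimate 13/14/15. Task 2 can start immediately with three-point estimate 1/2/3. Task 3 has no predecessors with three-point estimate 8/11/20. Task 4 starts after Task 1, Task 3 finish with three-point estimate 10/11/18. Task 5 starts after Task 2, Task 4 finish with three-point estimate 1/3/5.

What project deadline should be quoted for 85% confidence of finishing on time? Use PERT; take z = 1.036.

30.6 days

te_Task 1 = (13 + 4·14 + 15)/6 = 84/6 = 14; σ²_Task 1 = ((15−13)/6)² = 0.111
te_Task 2 = (1 + 4·2 + 3)/6 = 12/6 = 2; σ²_Task 2 = ((3−1)/6)² = 0.111
te_Task 3 = (8 + 4·11 + 20)/6 = 72/6 = 12; σ²_Task 3 = ((20−8)/6)² = 4.000
te_Task 4 = (10 + 4·11 + 18)/6 = 72/6 = 12; σ²_Task 4 = ((18−10)/6)² = 1.778
te_Task 5 = (1 + 4·3 + 5)/6 = 18/6 = 3; σ²_Task 5 = ((5−1)/6)² = 0.444

Forward pass:
ES_Task 1 = 0; EF_Task 1 = 14
ES_Task 2 = 0; EF_Task 2 = 2
ES_Task 3 = 0; EF_Task 3 = 12
ES_Task 4 = max(EF_Task 1=14, EF_Task 3=12) = 14; EF_Task 4 = 14+12 = 26
ES_Task 5 = max(EF_Task 2=2, EF_Task 4=26) = 26; EF_Task 5 = 26+3 = 29
Expected project duration μ = 29 days. Critical path: Task 1 → Task 4 → Task 5.

Variance along critical path = 0.111 + 1.778 + 0.444 = 2.333; σ = 1.528 days.
D = μ + z·σ = 29 + 1.036·1.528 = 30.6 days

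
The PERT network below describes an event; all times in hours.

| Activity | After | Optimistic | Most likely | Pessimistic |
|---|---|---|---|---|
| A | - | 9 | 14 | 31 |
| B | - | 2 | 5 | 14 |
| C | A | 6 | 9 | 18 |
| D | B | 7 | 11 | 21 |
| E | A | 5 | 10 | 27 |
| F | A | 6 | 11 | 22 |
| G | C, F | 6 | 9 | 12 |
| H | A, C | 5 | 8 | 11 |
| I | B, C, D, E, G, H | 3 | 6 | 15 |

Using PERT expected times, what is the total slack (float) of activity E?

te_A = (9 + 4·14 + 31)/6 = 96/6 = 16
te_B = (2 + 4·5 + 14)/6 = 36/6 = 6
te_C = (6 + 4·9 + 18)/6 = 60/6 = 10
te_D = (7 + 4·11 + 21)/6 = 72/6 = 12
te_E = (5 + 4·10 + 27)/6 = 72/6 = 12
te_F = (6 + 4·11 + 22)/6 = 72/6 = 12
te_G = (6 + 4·9 + 12)/6 = 54/6 = 9
te_H = (5 + 4·8 + 11)/6 = 48/6 = 8
te_I = (3 + 4·6 + 15)/6 = 42/6 = 7

Forward pass:
ES_A = 0; EF_A = 16
ES_B = 0; EF_B = 6
ES_C = 16; EF_C = 16+10 = 26
ES_D = 6; EF_D = 6+12 = 18
ES_E = 16; EF_E = 16+12 = 28
ES_F = 16; EF_F = 16+12 = 28
ES_G = max(EF_C=26, EF_F=28) = 28; EF_G = 28+9 = 37
ES_H = max(EF_A=16, EF_C=26) = 26; EF_H = 26+8 = 34
ES_I = max(EF_B=6, EF_C=26, EF_D=18, EF_E=28, EF_G=37, EF_H=34) = 37; EF_I = 37+7 = 44
Expected project duration μ = 44 hours. Critical path: A → F → G → I.

Backward pass:
LF_I = 44; LS_I = 44−7 = 37
LF_H = LS_I = 37; LS_H = 37−8 = 29
LF_G = LS_I = 37; LS_G = 37−9 = 28
LF_F = LS_G = 28; LS_F = 28−12 = 16
LF_E = LS_I = 37; LS_E = 37−12 = 25
LF_D = LS_I = 37; LS_D = 37−12 = 25
LF_C = min(LS_G=28, LS_H=29, LS_I=37) = 28; LS_C = 28−10 = 18
LF_B = min(LS_D=25, LS_I=37) = 25; LS_B = 25−6 = 19
LF_A = min(LS_C=18, LS_E=25, LS_F=16, LS_H=29) = 16; LS_A = 16−16 = 0
Slack_E = LS_E − ES_E = 25 − 16 = 9

9 hours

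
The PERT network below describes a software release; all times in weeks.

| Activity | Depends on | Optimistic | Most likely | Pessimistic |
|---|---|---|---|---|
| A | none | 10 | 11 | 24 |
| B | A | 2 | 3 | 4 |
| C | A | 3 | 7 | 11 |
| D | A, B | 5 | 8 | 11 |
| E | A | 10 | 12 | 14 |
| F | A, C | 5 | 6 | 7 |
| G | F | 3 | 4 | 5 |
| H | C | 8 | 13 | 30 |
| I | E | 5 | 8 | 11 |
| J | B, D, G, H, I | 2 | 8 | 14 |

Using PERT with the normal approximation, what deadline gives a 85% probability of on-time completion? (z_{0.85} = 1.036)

48.1 weeks

te_A = (10 + 4·11 + 24)/6 = 78/6 = 13; σ²_A = ((24−10)/6)² = 5.444
te_B = (2 + 4·3 + 4)/6 = 18/6 = 3; σ²_B = ((4−2)/6)² = 0.111
te_C = (3 + 4·7 + 11)/6 = 42/6 = 7; σ²_C = ((11−3)/6)² = 1.778
te_D = (5 + 4·8 + 11)/6 = 48/6 = 8; σ²_D = ((11−5)/6)² = 1.000
te_E = (10 + 4·12 + 14)/6 = 72/6 = 12; σ²_E = ((14−10)/6)² = 0.444
te_F = (5 + 4·6 + 7)/6 = 36/6 = 6; σ²_F = ((7−5)/6)² = 0.111
te_G = (3 + 4·4 + 5)/6 = 24/6 = 4; σ²_G = ((5−3)/6)² = 0.111
te_H = (8 + 4·13 + 30)/6 = 90/6 = 15; σ²_H = ((30−8)/6)² = 13.444
te_I = (5 + 4·8 + 11)/6 = 48/6 = 8; σ²_I = ((11−5)/6)² = 1.000
te_J = (2 + 4·8 + 14)/6 = 48/6 = 8; σ²_J = ((14−2)/6)² = 4.000

Forward pass:
ES_A = 0; EF_A = 13
ES_B = 13; EF_B = 13+3 = 16
ES_C = 13; EF_C = 13+7 = 20
ES_D = max(EF_A=13, EF_B=16) = 16; EF_D = 16+8 = 24
ES_E = 13; EF_E = 13+12 = 25
ES_F = max(EF_A=13, EF_C=20) = 20; EF_F = 20+6 = 26
ES_G = 26; EF_G = 26+4 = 30
ES_H = 20; EF_H = 20+15 = 35
ES_I = 25; EF_I = 25+8 = 33
ES_J = max(EF_B=16, EF_D=24, EF_G=30, EF_H=35, EF_I=33) = 35; EF_J = 35+8 = 43
Expected project duration μ = 43 weeks. Critical path: A → C → H → J.

Variance along critical path = 5.444 + 1.778 + 13.444 + 4.000 = 24.667; σ = 4.967 weeks.
D = μ + z·σ = 43 + 1.036·4.967 = 48.1 weeks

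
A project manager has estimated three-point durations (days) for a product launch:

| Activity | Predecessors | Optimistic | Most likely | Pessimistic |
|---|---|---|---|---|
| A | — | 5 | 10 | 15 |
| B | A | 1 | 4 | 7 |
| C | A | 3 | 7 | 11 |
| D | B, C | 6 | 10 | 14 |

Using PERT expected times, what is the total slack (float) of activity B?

3 days

te_A = (5 + 4·10 + 15)/6 = 60/6 = 10
te_B = (1 + 4·4 + 7)/6 = 24/6 = 4
te_C = (3 + 4·7 + 11)/6 = 42/6 = 7
te_D = (6 + 4·10 + 14)/6 = 60/6 = 10

Forward pass:
ES_A = 0; EF_A = 10
ES_B = 10; EF_B = 10+4 = 14
ES_C = 10; EF_C = 10+7 = 17
ES_D = max(EF_B=14, EF_C=17) = 17; EF_D = 17+10 = 27
Expected project duration μ = 27 days. Critical path: A → C → D.

Backward pass:
LF_D = 27; LS_D = 27−10 = 17
LF_C = LS_D = 17; LS_C = 17−7 = 10
LF_B = LS_D = 17; LS_B = 17−4 = 13
LF_A = min(LS_B=13, LS_C=10) = 10; LS_A = 10−10 = 0
Slack_B = LS_B − ES_B = 13 − 10 = 3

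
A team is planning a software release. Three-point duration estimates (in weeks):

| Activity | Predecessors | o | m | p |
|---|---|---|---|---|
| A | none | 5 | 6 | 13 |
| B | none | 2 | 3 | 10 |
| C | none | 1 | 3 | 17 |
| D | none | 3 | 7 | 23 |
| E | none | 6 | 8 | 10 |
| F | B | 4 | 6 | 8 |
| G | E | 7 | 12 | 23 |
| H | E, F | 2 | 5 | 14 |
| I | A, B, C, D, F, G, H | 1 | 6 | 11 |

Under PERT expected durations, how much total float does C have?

16 weeks

te_A = (5 + 4·6 + 13)/6 = 42/6 = 7
te_B = (2 + 4·3 + 10)/6 = 24/6 = 4
te_C = (1 + 4·3 + 17)/6 = 30/6 = 5
te_D = (3 + 4·7 + 23)/6 = 54/6 = 9
te_E = (6 + 4·8 + 10)/6 = 48/6 = 8
te_F = (4 + 4·6 + 8)/6 = 36/6 = 6
te_G = (7 + 4·12 + 23)/6 = 78/6 = 13
te_H = (2 + 4·5 + 14)/6 = 36/6 = 6
te_I = (1 + 4·6 + 11)/6 = 36/6 = 6

Forward pass:
ES_A = 0; EF_A = 7
ES_B = 0; EF_B = 4
ES_C = 0; EF_C = 5
ES_D = 0; EF_D = 9
ES_E = 0; EF_E = 8
ES_F = 4; EF_F = 4+6 = 10
ES_G = 8; EF_G = 8+13 = 21
ES_H = max(EF_E=8, EF_F=10) = 10; EF_H = 10+6 = 16
ES_I = max(EF_A=7, EF_B=4, EF_C=5, EF_D=9, EF_F=10, EF_G=21, EF_H=16) = 21; EF_I = 21+6 = 27
Expected project duration μ = 27 weeks. Critical path: E → G → I.

Backward pass:
LF_I = 27; LS_I = 27−6 = 21
LF_H = LS_I = 21; LS_H = 21−6 = 15
LF_G = LS_I = 21; LS_G = 21−13 = 8
LF_F = min(LS_H=15, LS_I=21) = 15; LS_F = 15−6 = 9
LF_E = min(LS_G=8, LS_H=15) = 8; LS_E = 8−8 = 0
LF_D = LS_I = 21; LS_D = 21−9 = 12
LF_C = LS_I = 21; LS_C = 21−5 = 16
LF_B = min(LS_F=9, LS_I=21) = 9; LS_B = 9−4 = 5
LF_A = LS_I = 21; LS_A = 21−7 = 14
Slack_C = LS_C − ES_C = 16 − 0 = 16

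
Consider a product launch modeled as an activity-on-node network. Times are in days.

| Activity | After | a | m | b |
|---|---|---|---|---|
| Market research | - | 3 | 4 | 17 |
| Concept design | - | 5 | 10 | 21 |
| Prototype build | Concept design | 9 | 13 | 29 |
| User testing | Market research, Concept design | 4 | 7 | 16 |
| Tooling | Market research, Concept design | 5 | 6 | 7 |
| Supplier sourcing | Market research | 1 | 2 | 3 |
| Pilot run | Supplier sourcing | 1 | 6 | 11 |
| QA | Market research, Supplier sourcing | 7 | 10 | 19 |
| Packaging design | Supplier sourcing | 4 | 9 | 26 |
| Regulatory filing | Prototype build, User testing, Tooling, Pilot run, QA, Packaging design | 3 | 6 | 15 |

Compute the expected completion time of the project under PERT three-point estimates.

te_Market research = (3 + 4·4 + 17)/6 = 36/6 = 6
te_Concept design = (5 + 4·10 + 21)/6 = 66/6 = 11
te_Prototype build = (9 + 4·13 + 29)/6 = 90/6 = 15
te_User testing = (4 + 4·7 + 16)/6 = 48/6 = 8
te_Tooling = (5 + 4·6 + 7)/6 = 36/6 = 6
te_Supplier sourcing = (1 + 4·2 + 3)/6 = 12/6 = 2
te_Pilot run = (1 + 4·6 + 11)/6 = 36/6 = 6
te_QA = (7 + 4·10 + 19)/6 = 66/6 = 11
te_Packaging design = (4 + 4·9 + 26)/6 = 66/6 = 11
te_Regulatory filing = (3 + 4·6 + 15)/6 = 42/6 = 7

Forward pass:
ES_Market research = 0; EF_Market research = 6
ES_Concept design = 0; EF_Concept design = 11
ES_Prototype build = 11; EF_Prototype build = 11+15 = 26
ES_User testing = max(EF_Market research=6, EF_Concept design=11) = 11; EF_User testing = 11+8 = 19
ES_Tooling = max(EF_Market research=6, EF_Concept design=11) = 11; EF_Tooling = 11+6 = 17
ES_Supplier sourcing = 6; EF_Supplier sourcing = 6+2 = 8
ES_Pilot run = 8; EF_Pilot run = 8+6 = 14
ES_QA = max(EF_Market research=6, EF_Supplier sourcing=8) = 8; EF_QA = 8+11 = 19
ES_Packaging design = 8; EF_Packaging design = 8+11 = 19
ES_Regulatory filing = max(EF_Prototype build=26, EF_User testing=19, EF_Tooling=17, EF_Pilot run=14, EF_QA=19, EF_Packaging design=19) = 26; EF_Regulatory filing = 26+7 = 33
Expected project duration μ = 33 days. Critical path: Concept design → Prototype build → Regulatory filing.

33 days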